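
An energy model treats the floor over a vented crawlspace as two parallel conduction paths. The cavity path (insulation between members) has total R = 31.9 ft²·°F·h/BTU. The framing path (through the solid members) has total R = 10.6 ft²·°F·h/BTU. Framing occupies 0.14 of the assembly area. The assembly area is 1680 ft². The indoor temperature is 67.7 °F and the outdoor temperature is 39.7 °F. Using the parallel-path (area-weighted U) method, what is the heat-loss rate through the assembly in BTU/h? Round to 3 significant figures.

1890 BTU/h

U_eff = 0.86/31.9 + 0.14/10.6 = 0.02696 + 0.01321 = 0.04017
R_eff = 1/U_eff = 24.9 ft²·°F·h/BTU
Q = 1680 × (67.7 − 39.7) / 24.9 = 1889 BTU/h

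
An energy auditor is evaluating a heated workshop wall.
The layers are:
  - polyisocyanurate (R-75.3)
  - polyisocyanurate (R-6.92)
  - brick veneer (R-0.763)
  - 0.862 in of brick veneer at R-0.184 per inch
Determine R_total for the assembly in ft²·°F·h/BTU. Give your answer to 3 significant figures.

83.1 ft²·°F·h/BTU

0.862 × 0.184 = 0.1586
R_total = 75.3 + 6.92 + 0.763 + 0.1586 = 83.14 ft²·°F·h/BTU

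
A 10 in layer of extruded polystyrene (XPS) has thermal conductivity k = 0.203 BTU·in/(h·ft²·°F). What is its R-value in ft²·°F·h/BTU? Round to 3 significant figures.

R = L/k = 10/0.203 = 49.26 ft²·°F·h/BTU

49.3 ft²·°F·h/BTU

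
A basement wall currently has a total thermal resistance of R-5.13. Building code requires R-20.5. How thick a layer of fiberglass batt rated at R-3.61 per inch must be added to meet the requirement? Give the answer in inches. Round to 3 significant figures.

4.26 in

ΔR = 20.5 − 5.13 = 15.37 ft²·°F·h/BTU
L = ΔR / (R/in) = 15.37/3.61 = 4.258 in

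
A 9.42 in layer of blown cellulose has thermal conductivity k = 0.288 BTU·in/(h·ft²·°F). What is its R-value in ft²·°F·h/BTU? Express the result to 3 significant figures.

R = L/k = 9.42/0.288 = 32.71 ft²·°F·h/BTU

32.7 ft²·°F·h/BTU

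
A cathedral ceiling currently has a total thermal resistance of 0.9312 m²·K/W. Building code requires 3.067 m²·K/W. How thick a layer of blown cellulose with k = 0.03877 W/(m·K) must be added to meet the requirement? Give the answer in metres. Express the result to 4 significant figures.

0.08280 m

ΔR = 3.067 − 0.9312 = 2.1358 m²·K/W
L = ΔR × k = 2.1358 × 0.03877 = 0.082805 m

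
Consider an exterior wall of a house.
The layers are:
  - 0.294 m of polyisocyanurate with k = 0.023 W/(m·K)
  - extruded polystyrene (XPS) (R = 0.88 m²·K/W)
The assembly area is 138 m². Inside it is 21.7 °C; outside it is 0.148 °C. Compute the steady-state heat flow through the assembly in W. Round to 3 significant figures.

218 W

0.294/0.023 = 12.78
R_total = 12.78 + 0.88 = 13.66 m²·K/W
Q = A·ΔT/R = 138 × (21.7 − 0.148) / 13.66 = 217.7 W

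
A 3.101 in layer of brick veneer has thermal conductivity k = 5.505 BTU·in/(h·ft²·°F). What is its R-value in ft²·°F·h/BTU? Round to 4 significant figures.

0.5633 ft²·°F·h/BTU

R = L/k = 3.101/5.505 = 0.56331 ft²·°F·h/BTU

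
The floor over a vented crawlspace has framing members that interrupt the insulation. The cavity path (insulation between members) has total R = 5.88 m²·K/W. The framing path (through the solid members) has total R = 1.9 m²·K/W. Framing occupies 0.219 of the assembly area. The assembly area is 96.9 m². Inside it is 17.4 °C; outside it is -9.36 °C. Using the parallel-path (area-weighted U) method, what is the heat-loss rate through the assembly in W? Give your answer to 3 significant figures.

643 W

U_eff = 0.781/5.88 + 0.219/1.9 = 0.1328 + 0.1153 = 0.2481
R_eff = 1/U_eff = 4.031 m²·K/W
Q = 96.9 × (17.4 − (-9.36)) / 4.031 = 643.3 W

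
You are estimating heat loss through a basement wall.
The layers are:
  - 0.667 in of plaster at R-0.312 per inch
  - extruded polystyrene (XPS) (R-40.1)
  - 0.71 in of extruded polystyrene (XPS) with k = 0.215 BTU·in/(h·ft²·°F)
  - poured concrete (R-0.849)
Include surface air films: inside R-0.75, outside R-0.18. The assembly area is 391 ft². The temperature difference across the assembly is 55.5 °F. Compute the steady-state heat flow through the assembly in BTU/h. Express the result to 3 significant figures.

478 BTU/h

0.667 × 0.312 = 0.2081
0.71/0.215 = 3.302
R_total = 0.75 + 0.2081 + 40.1 + 3.302 + 0.849 + 0.18 = 45.39 ft²·°F·h/BTU
Q = A·ΔT/R = 391 × 55.5 / 45.39 = 478.1 BTU/h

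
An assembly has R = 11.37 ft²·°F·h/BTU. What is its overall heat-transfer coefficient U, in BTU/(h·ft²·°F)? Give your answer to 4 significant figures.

0.08795 BTU/(h·ft²·°F)

U = 1/R = 1/11.37 = 0.087951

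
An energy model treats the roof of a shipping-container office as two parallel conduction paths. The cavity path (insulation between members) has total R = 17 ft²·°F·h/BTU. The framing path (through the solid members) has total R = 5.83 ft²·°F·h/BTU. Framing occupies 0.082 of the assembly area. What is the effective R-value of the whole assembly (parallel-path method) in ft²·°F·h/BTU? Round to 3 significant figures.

14.7 ft²·°F·h/BTU

U_eff = 0.918/17 + 0.082/5.83 = 0.054 + 0.01407 = 0.06807
R_eff = 1/U_eff = 14.69 ft²·°F·h/BTU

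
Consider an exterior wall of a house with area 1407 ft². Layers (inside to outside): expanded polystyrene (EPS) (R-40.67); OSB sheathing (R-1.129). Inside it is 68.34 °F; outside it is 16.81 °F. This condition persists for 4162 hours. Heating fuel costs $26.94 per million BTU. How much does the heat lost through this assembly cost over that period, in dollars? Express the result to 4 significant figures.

R_total = 40.67 + 1.129 = 41.799 ft²·°F·h/BTU
Q = 1407 × (68.34 − 16.81) / 41.799 = 1734.6 BTU/h
E = 1734.6 × 4162 = 7219200 BTU
Cost = 7219200/10⁶ × 26.94 = $194.49

194.5 dollars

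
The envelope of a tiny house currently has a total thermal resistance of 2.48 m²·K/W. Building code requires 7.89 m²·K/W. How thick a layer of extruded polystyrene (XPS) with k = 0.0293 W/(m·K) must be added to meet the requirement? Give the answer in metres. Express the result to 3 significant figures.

ΔR = 7.89 − 2.48 = 5.41 m²·K/W
L = ΔR × k = 5.41 × 0.0293 = 0.1585 m

0.159 m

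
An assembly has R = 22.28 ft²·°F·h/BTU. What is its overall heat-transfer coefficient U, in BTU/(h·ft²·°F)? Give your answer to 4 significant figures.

0.04488 BTU/(h·ft²·°F)

U = 1/R = 1/22.28 = 0.044883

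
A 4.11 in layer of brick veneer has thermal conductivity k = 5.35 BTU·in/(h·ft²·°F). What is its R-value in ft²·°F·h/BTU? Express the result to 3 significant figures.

0.768 ft²·°F·h/BTU

R = L/k = 4.11/5.35 = 0.7682 ft²·°F·h/BTU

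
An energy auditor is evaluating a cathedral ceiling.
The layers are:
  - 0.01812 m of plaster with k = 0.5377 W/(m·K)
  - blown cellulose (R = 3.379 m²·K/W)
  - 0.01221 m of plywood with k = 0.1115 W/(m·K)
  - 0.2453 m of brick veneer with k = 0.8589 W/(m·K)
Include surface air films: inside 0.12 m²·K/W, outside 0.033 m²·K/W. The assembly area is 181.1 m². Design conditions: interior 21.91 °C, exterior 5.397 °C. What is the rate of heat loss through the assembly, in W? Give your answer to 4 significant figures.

755.0 W

0.01812/0.5377 = 0.033699
0.01221/0.1115 = 0.10951
0.2453/0.8589 = 0.2856
R_total = 0.12 + 0.033699 + 3.379 + 0.10951 + 0.2856 + 0.033 = 3.9608 m²·K/W
Q = A·ΔT/R = 181.1 × (21.91 − 5.397) / 3.9608 = 755.02 W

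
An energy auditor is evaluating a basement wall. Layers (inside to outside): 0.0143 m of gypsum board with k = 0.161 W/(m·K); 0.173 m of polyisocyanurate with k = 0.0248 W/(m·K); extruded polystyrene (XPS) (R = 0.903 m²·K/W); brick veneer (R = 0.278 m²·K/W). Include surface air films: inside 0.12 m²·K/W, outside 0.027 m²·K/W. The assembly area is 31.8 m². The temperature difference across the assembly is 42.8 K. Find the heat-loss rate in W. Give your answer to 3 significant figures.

162 W

0.0143/0.161 = 0.08882
0.173/0.0248 = 6.976
R_total = 0.12 + 0.08882 + 6.976 + 0.903 + 0.278 + 0.027 = 8.393 m²·K/W
Q = A·ΔT/R = 31.8 × 42.8 / 8.393 = 162.2 W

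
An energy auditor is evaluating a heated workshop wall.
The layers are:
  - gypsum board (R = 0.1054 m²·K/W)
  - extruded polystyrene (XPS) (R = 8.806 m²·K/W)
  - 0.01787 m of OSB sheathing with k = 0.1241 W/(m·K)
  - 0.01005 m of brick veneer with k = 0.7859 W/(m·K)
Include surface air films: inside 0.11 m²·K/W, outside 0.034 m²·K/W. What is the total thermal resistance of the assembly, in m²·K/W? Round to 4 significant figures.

0.01787/0.1241 = 0.144
0.01005/0.7859 = 0.012788
R_total = 0.11 + 0.1054 + 8.806 + 0.144 + 0.012788 + 0.034 = 9.2122 m²·K/W

9.212 m²·K/W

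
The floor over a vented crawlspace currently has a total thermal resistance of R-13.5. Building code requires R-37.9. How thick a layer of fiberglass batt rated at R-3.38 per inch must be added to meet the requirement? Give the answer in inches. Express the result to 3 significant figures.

ΔR = 37.9 − 13.5 = 24.4 ft²·°F·h/BTU
L = ΔR / (R/in) = 24.4/3.38 = 7.219 in

7.22 in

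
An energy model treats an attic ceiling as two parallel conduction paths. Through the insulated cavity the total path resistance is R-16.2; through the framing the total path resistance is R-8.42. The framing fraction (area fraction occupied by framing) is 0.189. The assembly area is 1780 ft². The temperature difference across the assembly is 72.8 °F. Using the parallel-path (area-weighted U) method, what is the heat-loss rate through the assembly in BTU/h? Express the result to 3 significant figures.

9400 BTU/h

U_eff = 0.811/16.2 + 0.189/8.42 = 0.05006 + 0.02245 = 0.07251
R_eff = 1/U_eff = 13.79 ft²·°F·h/BTU
Q = 1780 × 72.8 / 13.79 = 9396 BTU/h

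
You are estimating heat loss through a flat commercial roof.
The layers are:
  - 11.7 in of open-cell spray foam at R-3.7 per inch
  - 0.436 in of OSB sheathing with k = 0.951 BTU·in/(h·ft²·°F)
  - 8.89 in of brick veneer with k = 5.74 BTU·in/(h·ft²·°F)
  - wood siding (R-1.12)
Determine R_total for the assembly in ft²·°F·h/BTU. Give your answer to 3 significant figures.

46.4 ft²·°F·h/BTU

11.7 × 3.7 = 43.29
0.436/0.951 = 0.4585
8.89/5.74 = 1.549
R_total = 43.29 + 0.4585 + 1.549 + 1.12 = 46.42 ft²·°F·h/BTU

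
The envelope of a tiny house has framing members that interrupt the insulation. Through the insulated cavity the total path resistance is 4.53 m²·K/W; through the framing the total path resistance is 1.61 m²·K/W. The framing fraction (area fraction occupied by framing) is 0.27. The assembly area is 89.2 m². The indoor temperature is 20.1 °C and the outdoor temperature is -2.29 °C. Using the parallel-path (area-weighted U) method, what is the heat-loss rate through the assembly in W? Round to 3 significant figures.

657 W

U_eff = 0.73/4.53 + 0.27/1.61 = 0.1611 + 0.1677 = 0.3288
R_eff = 1/U_eff = 3.041 m²·K/W
Q = 89.2 × (20.1 − (-2.29)) / 3.041 = 656.8 W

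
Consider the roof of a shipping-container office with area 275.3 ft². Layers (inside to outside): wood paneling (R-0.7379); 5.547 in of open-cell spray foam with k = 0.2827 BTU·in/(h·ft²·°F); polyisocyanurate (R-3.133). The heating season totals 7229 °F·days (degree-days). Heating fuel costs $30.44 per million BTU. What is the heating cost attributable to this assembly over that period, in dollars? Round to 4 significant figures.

5.547/0.2827 = 19.622
R_total = 0.7379 + 19.622 + 3.133 = 23.492 ft²·°F·h/BTU
E = A × HDD × 24 / R = 275.3 × 7229 × 24 / 23.492 = 2033100 BTU
Cost = 2033100/10⁶ × 30.44 = $61.889

61.89 dollars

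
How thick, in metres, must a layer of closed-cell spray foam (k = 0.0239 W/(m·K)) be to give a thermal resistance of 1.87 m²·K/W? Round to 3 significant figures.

0.0447 m

L = R·k = 1.87 × 0.0239 = 0.04469 m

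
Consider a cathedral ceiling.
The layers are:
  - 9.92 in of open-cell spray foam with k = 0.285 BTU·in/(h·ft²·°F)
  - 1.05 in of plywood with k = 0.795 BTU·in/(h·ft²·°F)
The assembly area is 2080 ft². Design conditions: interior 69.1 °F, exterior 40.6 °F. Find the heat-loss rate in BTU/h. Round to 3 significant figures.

1640 BTU/h

9.92/0.285 = 34.81
1.05/0.795 = 1.321
R_total = 34.81 + 1.321 = 36.13 ft²·°F·h/BTU
Q = A·ΔT/R = 2080 × (69.1 − 40.6) / 36.13 = 1641 BTU/h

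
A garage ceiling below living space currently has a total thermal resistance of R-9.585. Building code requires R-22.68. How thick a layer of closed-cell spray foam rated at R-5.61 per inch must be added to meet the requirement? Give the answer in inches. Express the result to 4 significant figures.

ΔR = 22.68 − 9.585 = 13.095 ft²·°F·h/BTU
L = ΔR / (R/in) = 13.095/5.61 = 2.3342 in

2.334 in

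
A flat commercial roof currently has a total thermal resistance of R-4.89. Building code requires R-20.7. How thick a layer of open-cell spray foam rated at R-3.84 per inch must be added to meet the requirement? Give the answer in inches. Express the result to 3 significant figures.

4.12 in

ΔR = 20.7 − 4.89 = 15.81 ft²·°F·h/BTU
L = ΔR / (R/in) = 15.81/3.84 = 4.117 in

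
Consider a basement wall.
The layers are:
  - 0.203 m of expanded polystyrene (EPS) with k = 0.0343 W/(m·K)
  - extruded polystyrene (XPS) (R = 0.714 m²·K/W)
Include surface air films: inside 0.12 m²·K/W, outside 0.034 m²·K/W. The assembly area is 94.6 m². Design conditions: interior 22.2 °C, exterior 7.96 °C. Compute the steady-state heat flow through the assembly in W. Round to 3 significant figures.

199 W

0.203/0.0343 = 5.918
R_total = 0.12 + 5.918 + 0.714 + 0.034 = 6.786 m²·K/W
Q = A·ΔT/R = 94.6 × (22.2 − 7.96) / 6.786 = 198.5 W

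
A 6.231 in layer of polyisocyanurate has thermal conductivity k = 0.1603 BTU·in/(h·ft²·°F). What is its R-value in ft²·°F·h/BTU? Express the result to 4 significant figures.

R = L/k = 6.231/0.1603 = 38.871 ft²·°F·h/BTU

38.87 ft²·°F·h/BTU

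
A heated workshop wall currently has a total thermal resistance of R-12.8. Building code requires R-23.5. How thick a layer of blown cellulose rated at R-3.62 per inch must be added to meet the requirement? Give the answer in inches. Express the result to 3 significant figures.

ΔR = 23.5 − 12.8 = 10.7 ft²·°F·h/BTU
L = ΔR / (R/in) = 10.7/3.62 = 2.956 in

2.96 in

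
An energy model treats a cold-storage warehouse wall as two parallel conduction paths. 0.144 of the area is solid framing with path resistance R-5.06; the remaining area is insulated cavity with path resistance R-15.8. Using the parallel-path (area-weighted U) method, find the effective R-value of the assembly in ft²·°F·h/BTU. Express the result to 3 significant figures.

U_eff = 0.856/15.8 + 0.144/5.06 = 0.05418 + 0.02846 = 0.08264
R_eff = 1/U_eff = 12.1 ft²·°F·h/BTU

12.1 ft²·°F·h/BTU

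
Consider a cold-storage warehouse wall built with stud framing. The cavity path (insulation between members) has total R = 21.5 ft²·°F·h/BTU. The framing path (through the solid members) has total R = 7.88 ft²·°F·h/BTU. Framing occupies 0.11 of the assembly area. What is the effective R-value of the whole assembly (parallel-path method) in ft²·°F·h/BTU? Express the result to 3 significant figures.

U_eff = 0.89/21.5 + 0.11/7.88 = 0.0414 + 0.01396 = 0.05535
R_eff = 1/U_eff = 18.07 ft²·°F·h/BTU

18.1 ft²·°F·h/BTU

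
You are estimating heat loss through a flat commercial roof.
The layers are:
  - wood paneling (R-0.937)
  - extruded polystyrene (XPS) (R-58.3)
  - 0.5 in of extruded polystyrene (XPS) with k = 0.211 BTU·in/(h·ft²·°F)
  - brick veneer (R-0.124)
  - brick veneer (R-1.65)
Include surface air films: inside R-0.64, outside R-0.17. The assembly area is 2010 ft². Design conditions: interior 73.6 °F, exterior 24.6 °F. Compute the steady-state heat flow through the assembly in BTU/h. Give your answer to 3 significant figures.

0.5/0.211 = 2.37
R_total = 0.64 + 0.937 + 58.3 + 2.37 + 0.124 + 1.65 + 0.17 = 64.19 ft²·°F·h/BTU
Q = A·ΔT/R = 2010 × (73.6 − 24.6) / 64.19 = 1534 BTU/h

1530 BTU/h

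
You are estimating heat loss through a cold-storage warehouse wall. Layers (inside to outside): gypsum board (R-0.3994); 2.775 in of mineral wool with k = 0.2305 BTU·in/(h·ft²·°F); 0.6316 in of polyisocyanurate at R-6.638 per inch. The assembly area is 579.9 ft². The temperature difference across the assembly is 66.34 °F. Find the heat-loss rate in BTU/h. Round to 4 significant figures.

2313 BTU/h

2.775/0.2305 = 12.039
0.6316 × 6.638 = 4.1926
R_total = 0.3994 + 12.039 + 4.1926 = 16.631 ft²·°F·h/BTU
Q = A·ΔT/R = 579.9 × 66.34 / 16.631 = 2313.2 BTU/h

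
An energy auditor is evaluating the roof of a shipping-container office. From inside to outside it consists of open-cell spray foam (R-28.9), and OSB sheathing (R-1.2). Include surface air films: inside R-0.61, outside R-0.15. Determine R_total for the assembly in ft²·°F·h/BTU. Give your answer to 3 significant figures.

R_total = 0.61 + 28.9 + 1.2 + 0.15 = 30.86 ft²·°F·h/BTU

30.9 ft²·°F·h/BTU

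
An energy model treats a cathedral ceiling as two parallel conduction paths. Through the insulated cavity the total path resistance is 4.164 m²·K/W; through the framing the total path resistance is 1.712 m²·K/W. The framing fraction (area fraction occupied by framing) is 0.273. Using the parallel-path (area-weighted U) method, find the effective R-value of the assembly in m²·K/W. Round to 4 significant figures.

U_eff = 0.727/4.164 + 0.273/1.712 = 0.17459 + 0.15946 = 0.33405
R_eff = 1/U_eff = 2.9935 m²·K/W

2.994 m²·K/W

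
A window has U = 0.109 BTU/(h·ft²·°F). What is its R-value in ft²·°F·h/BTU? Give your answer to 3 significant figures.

9.17 ft²·°F·h/BTU

R = 1/U = 1/0.109 = 9.174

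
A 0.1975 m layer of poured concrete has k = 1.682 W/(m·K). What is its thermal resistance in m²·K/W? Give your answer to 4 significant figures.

R = L/k = 0.1975/1.682 = 0.11742 m²·K/W

0.1174 m²·K/W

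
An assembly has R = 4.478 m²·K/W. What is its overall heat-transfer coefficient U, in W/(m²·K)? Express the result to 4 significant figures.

U = 1/R = 1/4.478 = 0.22331

0.2233 W/(m²·K)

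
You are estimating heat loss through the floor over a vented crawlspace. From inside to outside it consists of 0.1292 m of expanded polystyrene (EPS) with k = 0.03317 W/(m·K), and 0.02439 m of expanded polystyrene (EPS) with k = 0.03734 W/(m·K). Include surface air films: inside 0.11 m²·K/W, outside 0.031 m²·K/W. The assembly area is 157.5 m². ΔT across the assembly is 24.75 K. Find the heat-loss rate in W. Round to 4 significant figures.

831.3 W

0.1292/0.03317 = 3.8951
0.02439/0.03734 = 0.65319
R_total = 0.11 + 3.8951 + 0.65319 + 0.031 = 4.6893 m²·K/W
Q = A·ΔT/R = 157.5 × 24.75 / 4.6893 = 831.29 W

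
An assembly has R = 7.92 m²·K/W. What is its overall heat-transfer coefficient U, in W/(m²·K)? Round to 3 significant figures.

U = 1/R = 1/7.92 = 0.1263

0.126 W/(m²·K)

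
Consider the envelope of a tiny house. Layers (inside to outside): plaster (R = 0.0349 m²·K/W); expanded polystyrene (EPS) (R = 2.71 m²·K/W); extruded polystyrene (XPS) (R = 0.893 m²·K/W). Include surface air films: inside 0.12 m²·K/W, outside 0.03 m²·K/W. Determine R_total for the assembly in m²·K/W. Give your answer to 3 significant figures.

3.79 m²·K/W

R_total = 0.12 + 0.0349 + 2.71 + 0.893 + 0.03 = 3.788 m²·K/W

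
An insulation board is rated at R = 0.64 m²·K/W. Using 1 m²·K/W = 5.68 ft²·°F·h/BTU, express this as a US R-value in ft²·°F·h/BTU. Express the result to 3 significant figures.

R_US = 0.64 × 5.68 = 3.635

3.64 ft²·°F·h/BTU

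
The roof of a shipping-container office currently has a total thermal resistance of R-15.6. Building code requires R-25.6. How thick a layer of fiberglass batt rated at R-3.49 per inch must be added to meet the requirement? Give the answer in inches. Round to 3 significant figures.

ΔR = 25.6 − 15.6 = 10 ft²·°F·h/BTU
L = ΔR / (R/in) = 10/3.49 = 2.865 in

2.87 in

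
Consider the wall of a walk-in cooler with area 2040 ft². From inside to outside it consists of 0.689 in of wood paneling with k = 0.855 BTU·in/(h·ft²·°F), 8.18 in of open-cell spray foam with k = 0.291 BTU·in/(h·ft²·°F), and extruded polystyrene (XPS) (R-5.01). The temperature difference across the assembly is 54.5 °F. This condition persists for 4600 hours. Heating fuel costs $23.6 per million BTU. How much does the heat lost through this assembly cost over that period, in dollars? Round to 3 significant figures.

0.689/0.855 = 0.8058
8.18/0.291 = 28.11
R_total = 0.8058 + 28.11 + 5.01 = 33.93 ft²·°F·h/BTU
Q = 2040 × 54.5 / 33.93 = 3277 BTU/h
E = 3277 × 4600 = 15070000 BTU
Cost = 15070000/10⁶ × 23.6 = $355.8

356 dollars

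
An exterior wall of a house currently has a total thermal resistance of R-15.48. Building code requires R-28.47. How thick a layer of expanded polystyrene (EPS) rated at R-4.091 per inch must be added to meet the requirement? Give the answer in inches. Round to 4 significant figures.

ΔR = 28.47 − 15.48 = 12.99 ft²·°F·h/BTU
L = ΔR / (R/in) = 12.99/4.091 = 3.1753 in

3.175 in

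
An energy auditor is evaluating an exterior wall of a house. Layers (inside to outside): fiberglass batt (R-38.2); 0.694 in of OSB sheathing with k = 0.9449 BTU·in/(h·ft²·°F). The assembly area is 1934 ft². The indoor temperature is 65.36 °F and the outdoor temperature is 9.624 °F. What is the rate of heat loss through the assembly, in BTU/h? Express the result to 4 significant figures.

0.694/0.9449 = 0.73447
R_total = 38.2 + 0.73447 = 38.934 ft²·°F·h/BTU
Q = A·ΔT/R = 1934 × (65.36 − 9.624) / 38.934 = 2768.6 BTU/h

2769 BTU/h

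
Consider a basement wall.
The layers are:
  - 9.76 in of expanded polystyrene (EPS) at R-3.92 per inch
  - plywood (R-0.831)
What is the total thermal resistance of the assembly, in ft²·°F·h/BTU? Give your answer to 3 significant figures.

9.76 × 3.92 = 38.26
R_total = 38.26 + 0.831 = 39.09 ft²·°F·h/BTU

39.1 ft²·°F·h/BTU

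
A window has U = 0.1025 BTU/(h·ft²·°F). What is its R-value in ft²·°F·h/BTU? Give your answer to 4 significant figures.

9.756 ft²·°F·h/BTU

R = 1/U = 1/0.1025 = 9.7561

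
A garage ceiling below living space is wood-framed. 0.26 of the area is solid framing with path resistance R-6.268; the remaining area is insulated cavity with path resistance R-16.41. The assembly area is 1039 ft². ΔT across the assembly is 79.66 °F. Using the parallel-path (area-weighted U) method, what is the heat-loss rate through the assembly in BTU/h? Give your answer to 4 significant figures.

7166 BTU/h

U_eff = 0.74/16.41 + 0.26/6.268 = 0.045094 + 0.041481 = 0.086575
R_eff = 1/U_eff = 11.551 ft²·°F·h/BTU
Q = 1039 × 79.66 / 11.551 = 7165.5 BTU/h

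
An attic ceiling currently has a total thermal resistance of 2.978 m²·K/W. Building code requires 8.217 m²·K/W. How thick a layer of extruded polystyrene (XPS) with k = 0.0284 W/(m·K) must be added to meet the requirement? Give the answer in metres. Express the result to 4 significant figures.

ΔR = 8.217 − 2.978 = 5.239 m²·K/W
L = ΔR × k = 5.239 × 0.0284 = 0.14879 m

0.1488 m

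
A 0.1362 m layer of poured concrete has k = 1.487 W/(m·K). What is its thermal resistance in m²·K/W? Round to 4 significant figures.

R = L/k = 0.1362/1.487 = 0.091594 m²·K/W

0.09159 m²·K/W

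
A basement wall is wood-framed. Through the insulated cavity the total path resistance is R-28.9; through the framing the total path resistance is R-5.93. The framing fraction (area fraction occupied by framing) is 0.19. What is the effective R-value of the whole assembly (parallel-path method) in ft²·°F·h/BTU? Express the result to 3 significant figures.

16.6 ft²·°F·h/BTU

U_eff = 0.81/28.9 + 0.19/5.93 = 0.02803 + 0.03204 = 0.06007
R_eff = 1/U_eff = 16.65 ft²·°F·h/BTU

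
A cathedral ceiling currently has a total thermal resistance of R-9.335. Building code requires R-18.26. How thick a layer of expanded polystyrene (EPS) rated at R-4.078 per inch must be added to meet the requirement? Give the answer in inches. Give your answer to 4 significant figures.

ΔR = 18.26 − 9.335 = 8.925 ft²·°F·h/BTU
L = ΔR / (R/in) = 8.925/4.078 = 2.1886 in

2.189 in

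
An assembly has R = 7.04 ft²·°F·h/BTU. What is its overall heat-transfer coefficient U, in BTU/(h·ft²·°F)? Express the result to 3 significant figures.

0.142 BTU/(h·ft²·°F)

U = 1/R = 1/7.04 = 0.142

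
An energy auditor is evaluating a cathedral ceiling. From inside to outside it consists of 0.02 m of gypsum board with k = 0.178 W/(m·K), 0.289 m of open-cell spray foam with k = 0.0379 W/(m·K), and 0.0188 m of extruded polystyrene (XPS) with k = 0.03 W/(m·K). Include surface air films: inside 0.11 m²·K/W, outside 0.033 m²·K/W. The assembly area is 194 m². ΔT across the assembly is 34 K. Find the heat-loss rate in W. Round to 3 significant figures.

0.02/0.178 = 0.1124
0.289/0.0379 = 7.625
0.0188/0.03 = 0.6267
R_total = 0.11 + 0.1124 + 7.625 + 0.6267 + 0.033 = 8.507 m²·K/W
Q = A·ΔT/R = 194 × 34 / 8.507 = 775.3 W

775 W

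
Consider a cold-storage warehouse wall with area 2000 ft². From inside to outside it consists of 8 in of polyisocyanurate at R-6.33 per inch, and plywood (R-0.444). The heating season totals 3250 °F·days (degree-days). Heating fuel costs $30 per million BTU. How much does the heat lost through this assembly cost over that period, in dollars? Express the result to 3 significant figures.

8 × 6.33 = 50.64
R_total = 50.64 + 0.444 = 51.08 ft²·°F·h/BTU
E = A × HDD × 24 / R = 2000 × 3250 × 24 / 51.08 = 3054000 BTU
Cost = 3054000/10⁶ × 30 = $91.61

91.6 dollars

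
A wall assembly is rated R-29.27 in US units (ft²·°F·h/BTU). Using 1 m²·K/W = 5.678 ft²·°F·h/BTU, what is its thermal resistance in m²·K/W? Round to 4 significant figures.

R_SI = 29.27/5.678 = 5.155

5.155 m²·K/W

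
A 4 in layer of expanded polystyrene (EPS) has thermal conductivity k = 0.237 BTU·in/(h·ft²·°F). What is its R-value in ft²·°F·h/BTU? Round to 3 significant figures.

16.9 ft²·°F·h/BTU

R = L/k = 4/0.237 = 16.88 ft²·°F·h/BTU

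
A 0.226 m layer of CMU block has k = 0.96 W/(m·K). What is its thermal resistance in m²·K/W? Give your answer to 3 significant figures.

R = L/k = 0.226/0.96 = 0.2354 m²·K/W

0.235 m²·K/W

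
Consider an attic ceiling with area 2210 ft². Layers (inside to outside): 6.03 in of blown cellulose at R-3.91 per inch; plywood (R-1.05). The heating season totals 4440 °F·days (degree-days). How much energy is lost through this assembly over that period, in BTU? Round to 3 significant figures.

6.03 × 3.91 = 23.58
R_total = 23.58 + 1.05 = 24.63 ft²·°F·h/BTU
E = A × HDD × 24 / R = 2210 × 4440 × 24 / 24.63 = 9562000 BTU

9560000 BTU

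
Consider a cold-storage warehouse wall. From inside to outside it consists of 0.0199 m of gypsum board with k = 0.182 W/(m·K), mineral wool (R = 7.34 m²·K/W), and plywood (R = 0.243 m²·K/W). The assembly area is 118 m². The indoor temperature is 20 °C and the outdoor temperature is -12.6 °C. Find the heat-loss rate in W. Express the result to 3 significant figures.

500 W

0.0199/0.182 = 0.1093
R_total = 0.1093 + 7.34 + 0.243 = 7.692 m²·K/W
Q = A·ΔT/R = 118 × (20 − (-12.6)) / 7.692 = 500.1 W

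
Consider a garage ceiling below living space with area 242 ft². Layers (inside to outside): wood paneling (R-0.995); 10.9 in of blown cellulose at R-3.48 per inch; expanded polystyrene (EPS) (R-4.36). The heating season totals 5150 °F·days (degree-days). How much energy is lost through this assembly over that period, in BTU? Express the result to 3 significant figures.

10.9 × 3.48 = 37.93
R_total = 0.995 + 37.93 + 4.36 = 43.29 ft²·°F·h/BTU
E = A × HDD × 24 / R = 242 × 5150 × 24 / 43.29 = 691000 BTU

691000 BTU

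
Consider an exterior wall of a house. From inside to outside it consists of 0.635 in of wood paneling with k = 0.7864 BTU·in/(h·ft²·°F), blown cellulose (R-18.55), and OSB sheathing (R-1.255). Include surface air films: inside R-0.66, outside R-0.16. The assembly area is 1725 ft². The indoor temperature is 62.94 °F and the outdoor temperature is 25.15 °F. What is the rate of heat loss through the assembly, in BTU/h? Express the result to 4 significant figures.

3042 BTU/h

0.635/0.7864 = 0.80748
R_total = 0.66 + 0.80748 + 18.55 + 1.255 + 0.16 = 21.432 ft²·°F·h/BTU
Q = A·ΔT/R = 1725 × (62.94 − 25.15) / 21.432 = 3041.5 BTU/h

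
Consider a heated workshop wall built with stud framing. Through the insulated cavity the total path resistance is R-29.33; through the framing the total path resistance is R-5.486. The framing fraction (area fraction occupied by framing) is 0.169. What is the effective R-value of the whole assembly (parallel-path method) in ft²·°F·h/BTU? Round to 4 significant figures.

16.91 ft²·°F·h/BTU

U_eff = 0.831/29.33 + 0.169/5.486 = 0.028333 + 0.030806 = 0.059138
R_eff = 1/U_eff = 16.909 ft²·°F·h/BTU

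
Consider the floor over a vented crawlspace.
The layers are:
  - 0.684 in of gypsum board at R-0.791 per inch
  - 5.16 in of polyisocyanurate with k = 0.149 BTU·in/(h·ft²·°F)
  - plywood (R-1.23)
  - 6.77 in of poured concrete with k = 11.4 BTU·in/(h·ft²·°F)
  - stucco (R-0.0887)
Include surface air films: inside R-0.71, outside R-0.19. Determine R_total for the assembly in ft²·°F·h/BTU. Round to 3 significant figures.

0.684 × 0.791 = 0.541
5.16/0.149 = 34.63
6.77/11.4 = 0.5939
R_total = 0.71 + 0.541 + 34.63 + 1.23 + 0.5939 + 0.0887 + 0.19 = 37.98 ft²·°F·h/BTU

38.0 ft²·°F·h/BTU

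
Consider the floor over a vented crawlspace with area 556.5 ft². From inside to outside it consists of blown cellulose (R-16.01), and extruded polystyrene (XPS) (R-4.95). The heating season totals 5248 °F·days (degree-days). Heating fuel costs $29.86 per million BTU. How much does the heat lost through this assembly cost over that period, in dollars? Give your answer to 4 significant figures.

99.85 dollars

R_total = 16.01 + 4.95 = 20.96 ft²·°F·h/BTU
E = A × HDD × 24 / R = 556.5 × 5248 × 24 / 20.96 = 3344100 BTU
Cost = 3344100/10⁶ × 29.86 = $99.855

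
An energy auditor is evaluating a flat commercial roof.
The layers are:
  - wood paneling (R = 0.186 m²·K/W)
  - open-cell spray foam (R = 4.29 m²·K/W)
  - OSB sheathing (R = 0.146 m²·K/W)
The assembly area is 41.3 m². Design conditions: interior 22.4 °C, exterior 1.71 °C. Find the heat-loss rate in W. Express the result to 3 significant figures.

185 W

R_total = 0.186 + 4.29 + 0.146 = 4.622 m²·K/W
Q = A·ΔT/R = 41.3 × (22.4 − 1.71) / 4.622 = 184.9 W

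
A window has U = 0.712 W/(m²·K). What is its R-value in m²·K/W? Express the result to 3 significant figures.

1.40 m²·K/W

R = 1/U = 1/0.712 = 1.404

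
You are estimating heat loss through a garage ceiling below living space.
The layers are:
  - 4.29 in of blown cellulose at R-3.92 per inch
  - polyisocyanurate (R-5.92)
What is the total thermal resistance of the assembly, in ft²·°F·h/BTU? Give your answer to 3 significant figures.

4.29 × 3.92 = 16.82
R_total = 16.82 + 5.92 = 22.74 ft²·°F·h/BTU

22.7 ft²·°F·h/BTU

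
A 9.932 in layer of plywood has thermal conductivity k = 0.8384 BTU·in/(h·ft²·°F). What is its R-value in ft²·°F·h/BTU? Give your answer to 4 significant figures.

11.85 ft²·°F·h/BTU

R = L/k = 9.932/0.8384 = 11.846 ft²·°F·h/BTU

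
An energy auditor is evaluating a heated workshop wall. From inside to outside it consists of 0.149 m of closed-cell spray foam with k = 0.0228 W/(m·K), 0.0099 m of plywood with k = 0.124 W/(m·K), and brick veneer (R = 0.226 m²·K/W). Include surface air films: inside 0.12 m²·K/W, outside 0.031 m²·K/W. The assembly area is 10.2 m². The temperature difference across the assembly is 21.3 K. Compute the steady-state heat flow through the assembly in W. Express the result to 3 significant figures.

0.149/0.0228 = 6.535
0.0099/0.124 = 0.07984
R_total = 0.12 + 6.535 + 0.07984 + 0.226 + 0.031 = 6.992 m²·K/W
Q = A·ΔT/R = 10.2 × 21.3 / 6.992 = 31.07 W

31.1 W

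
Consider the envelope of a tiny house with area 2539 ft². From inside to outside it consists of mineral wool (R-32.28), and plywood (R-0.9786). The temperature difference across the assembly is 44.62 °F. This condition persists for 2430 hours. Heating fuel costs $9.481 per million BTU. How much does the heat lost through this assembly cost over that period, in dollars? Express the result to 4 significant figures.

R_total = 32.28 + 0.9786 = 33.259 ft²·°F·h/BTU
Q = 2539 × 44.62 / 33.259 = 3406.3 BTU/h
E = 3406.3 × 2430 = 8277400 BTU
Cost = 8277400/10⁶ × 9.481 = $78.478

78.48 dollars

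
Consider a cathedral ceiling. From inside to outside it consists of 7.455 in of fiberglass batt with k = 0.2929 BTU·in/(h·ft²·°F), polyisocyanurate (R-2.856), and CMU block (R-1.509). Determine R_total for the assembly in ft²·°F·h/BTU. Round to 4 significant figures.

7.455/0.2929 = 25.452
R_total = 25.452 + 2.856 + 1.509 = 29.817 ft²·°F·h/BTU

29.82 ft²·°F·h/BTU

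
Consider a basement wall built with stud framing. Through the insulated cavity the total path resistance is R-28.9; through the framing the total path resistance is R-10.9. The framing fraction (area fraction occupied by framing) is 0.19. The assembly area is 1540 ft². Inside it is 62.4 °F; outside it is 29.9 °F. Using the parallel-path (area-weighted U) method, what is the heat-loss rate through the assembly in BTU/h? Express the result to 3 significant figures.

2280 BTU/h

U_eff = 0.81/28.9 + 0.19/10.9 = 0.02803 + 0.01743 = 0.04546
R_eff = 1/U_eff = 22 ft²·°F·h/BTU
Q = 1540 × (62.4 − 29.9) / 22 = 2275 BTU/h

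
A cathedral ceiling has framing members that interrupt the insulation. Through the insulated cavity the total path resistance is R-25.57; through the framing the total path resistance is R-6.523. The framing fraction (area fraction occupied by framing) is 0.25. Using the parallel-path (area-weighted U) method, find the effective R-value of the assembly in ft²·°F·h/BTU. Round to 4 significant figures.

14.78 ft²·°F·h/BTU

U_eff = 0.75/25.57 + 0.25/6.523 = 0.029331 + 0.038326 = 0.067657
R_eff = 1/U_eff = 14.78 ft²·°F·h/BTU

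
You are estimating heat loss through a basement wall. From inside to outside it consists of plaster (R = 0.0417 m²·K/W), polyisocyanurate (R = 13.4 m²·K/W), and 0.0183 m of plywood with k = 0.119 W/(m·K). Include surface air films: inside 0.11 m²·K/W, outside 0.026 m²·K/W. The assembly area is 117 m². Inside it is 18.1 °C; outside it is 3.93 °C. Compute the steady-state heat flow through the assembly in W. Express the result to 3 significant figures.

121 W

0.0183/0.119 = 0.1538
R_total = 0.11 + 0.0417 + 13.4 + 0.1538 + 0.026 = 13.73 m²·K/W
Q = A·ΔT/R = 117 × (18.1 − 3.93) / 13.73 = 120.7 W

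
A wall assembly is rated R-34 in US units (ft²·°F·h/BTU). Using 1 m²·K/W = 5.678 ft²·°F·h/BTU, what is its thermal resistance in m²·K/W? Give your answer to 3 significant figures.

R_SI = 34/5.678 = 5.988

5.99 m²·K/W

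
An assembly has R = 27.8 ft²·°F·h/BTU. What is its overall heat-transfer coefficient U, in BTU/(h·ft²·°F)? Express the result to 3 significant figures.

0.0360 BTU/(h·ft²·°F)

U = 1/R = 1/27.8 = 0.03597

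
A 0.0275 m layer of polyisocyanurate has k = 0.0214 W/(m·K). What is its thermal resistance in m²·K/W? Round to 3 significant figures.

1.29 m²·K/W

R = L/k = 0.0275/0.0214 = 1.285 m²·K/W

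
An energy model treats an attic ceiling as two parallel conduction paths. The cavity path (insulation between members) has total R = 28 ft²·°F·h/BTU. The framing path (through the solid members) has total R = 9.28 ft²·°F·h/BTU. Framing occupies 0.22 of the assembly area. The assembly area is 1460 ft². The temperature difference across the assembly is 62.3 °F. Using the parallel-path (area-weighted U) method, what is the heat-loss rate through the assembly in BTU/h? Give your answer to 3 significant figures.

4690 BTU/h

U_eff = 0.78/28 + 0.22/9.28 = 0.02786 + 0.02371 = 0.05156
R_eff = 1/U_eff = 19.39 ft²·°F·h/BTU
Q = 1460 × 62.3 / 19.39 = 4690 BTU/h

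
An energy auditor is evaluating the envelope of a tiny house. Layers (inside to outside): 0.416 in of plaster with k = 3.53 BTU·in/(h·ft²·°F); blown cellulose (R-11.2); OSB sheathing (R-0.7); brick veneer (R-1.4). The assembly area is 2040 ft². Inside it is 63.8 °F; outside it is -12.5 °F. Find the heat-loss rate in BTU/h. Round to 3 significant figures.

11600 BTU/h

0.416/3.53 = 0.1178
R_total = 0.1178 + 11.2 + 0.7 + 1.4 = 13.42 ft²·°F·h/BTU
Q = A·ΔT/R = 2040 × (63.8 − (-12.5)) / 13.42 = 11600 BTU/h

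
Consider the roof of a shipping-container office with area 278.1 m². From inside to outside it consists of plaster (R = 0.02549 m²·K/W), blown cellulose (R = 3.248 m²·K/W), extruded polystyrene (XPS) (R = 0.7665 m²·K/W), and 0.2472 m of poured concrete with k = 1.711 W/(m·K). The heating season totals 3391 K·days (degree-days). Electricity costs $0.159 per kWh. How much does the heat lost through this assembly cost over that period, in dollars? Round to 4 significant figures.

860.0 dollars

0.2472/1.711 = 0.14448
R_total = 0.02549 + 3.248 + 0.7665 + 0.14448 = 4.1845 m²·K/W
E = A × HDD × 24 / R / 1000 = 278.1 × 3391 × 24 / 4.1845 / 1000 = 5408.8 kWh
Cost = 5408.8 × 0.159 = $860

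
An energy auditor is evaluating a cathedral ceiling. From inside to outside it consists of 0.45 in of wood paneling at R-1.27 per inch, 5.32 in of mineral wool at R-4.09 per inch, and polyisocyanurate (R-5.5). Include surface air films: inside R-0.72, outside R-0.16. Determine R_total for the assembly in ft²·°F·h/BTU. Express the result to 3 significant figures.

0.45 × 1.27 = 0.5715
5.32 × 4.09 = 21.76
R_total = 0.72 + 0.5715 + 21.76 + 5.5 + 0.16 = 28.71 ft²·°F·h/BTU

28.7 ft²·°F·h/BTU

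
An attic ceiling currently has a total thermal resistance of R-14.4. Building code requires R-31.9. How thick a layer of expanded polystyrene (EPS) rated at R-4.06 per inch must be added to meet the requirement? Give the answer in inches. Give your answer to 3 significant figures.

ΔR = 31.9 − 14.4 = 17.5 ft²·°F·h/BTU
L = ΔR / (R/in) = 17.5/4.06 = 4.31 in

4.31 in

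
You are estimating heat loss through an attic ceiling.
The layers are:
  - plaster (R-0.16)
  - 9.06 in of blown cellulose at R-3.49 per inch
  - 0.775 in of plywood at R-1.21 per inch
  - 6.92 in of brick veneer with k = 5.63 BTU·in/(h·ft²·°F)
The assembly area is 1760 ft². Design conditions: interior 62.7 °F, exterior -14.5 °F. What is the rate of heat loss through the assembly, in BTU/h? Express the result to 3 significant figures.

4000 BTU/h

9.06 × 3.49 = 31.62
0.775 × 1.21 = 0.9377
6.92/5.63 = 1.229
R_total = 0.16 + 31.62 + 0.9377 + 1.229 = 33.95 ft²·°F·h/BTU
Q = A·ΔT/R = 1760 × (62.7 − (-14.5)) / 33.95 = 4003 BTU/h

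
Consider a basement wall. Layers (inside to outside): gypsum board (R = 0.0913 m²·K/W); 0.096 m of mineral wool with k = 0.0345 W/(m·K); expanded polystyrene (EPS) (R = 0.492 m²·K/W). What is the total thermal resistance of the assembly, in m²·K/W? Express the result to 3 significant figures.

0.096/0.0345 = 2.783
R_total = 0.0913 + 2.783 + 0.492 = 3.366 m²·K/W

3.37 m²·K/W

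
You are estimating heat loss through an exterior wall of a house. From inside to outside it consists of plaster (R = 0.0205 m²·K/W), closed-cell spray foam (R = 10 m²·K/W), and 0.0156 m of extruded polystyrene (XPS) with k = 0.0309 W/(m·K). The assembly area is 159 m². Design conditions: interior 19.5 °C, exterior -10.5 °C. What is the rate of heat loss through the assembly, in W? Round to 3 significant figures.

453 W

0.0156/0.0309 = 0.5049
R_total = 0.0205 + 10 + 0.5049 = 10.53 m²·K/W
Q = A·ΔT/R = 159 × (19.5 − (-10.5)) / 10.53 = 453.2 W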